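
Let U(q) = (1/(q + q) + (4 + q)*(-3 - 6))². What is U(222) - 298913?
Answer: 756654065857/197136 ≈ 3.8382e+6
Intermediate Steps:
U(q) = (-36 + 1/(2*q) - 9*q)² (U(q) = (1/(2*q) + (4 + q)*(-9))² = (1/(2*q) + (-36 - 9*q))² = (-36 + 1/(2*q) - 9*q)²)
U(222) - 298913 = (¼)*(-1 + 18*222² + 72*222)²/222² - 298913 = (¼)*(1/49284)*(-1 + 18*49284 + 15984)² - 298913 = (¼)*(1/49284)*(-1 + 887112 + 15984)² - 298913 = (¼)*(1/49284)*903095² - 298913 = (¼)*(1/49284)*815580579025 - 298913 = 815580579025/197136 - 298913 = 756654065857/197136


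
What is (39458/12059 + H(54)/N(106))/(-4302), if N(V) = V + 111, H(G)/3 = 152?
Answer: -226795/181572363 ≈ -0.0012491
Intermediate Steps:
H(G) = 456 (H(G) = 3*152 = 456)
N(V) = 111 + V
(39458/12059 + H(54)/N(106))/(-4302) = (39458/12059 + 456/(111 + 106))/(-4302) = (39458*(1/12059) + 456/217)*(-1/4302) = (39458/12059 + 456*(1/217))*(-1/4302) = (39458/12059 + 456/217)*(-1/4302) = (453590/84413)*(-1/4302) = -226795/181572363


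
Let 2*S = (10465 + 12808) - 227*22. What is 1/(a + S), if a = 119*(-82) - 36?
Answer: -2/1309 ≈ -0.0015279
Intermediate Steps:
a = -9794 (a = -9758 - 36 = -9794)
S = 18279/2 (S = ((10465 + 12808) - 227*22)/2 = (23273 - 4994)/2 = (1/2)*18279 = 18279/2 ≈ 9139.5)
1/(a + S) = 1/(-9794 + 18279/2) = 1/(-1309/2) = -2/1309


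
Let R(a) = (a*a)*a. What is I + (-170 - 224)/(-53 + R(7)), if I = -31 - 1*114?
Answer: -21222/145 ≈ -146.36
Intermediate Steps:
R(a) = a³ (R(a) = a²*a = a³)
I = -145 (I = -31 - 114 = -145)
I + (-170 - 224)/(-53 + R(7)) = -145 + (-170 - 224)/(-53 + 7³) = -145 - 394/(-53 + 343) = -145 - 394/290 = -145 - 394*1/290 = -145 - 197/145 = -21222/145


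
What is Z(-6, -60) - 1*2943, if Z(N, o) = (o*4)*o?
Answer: 11457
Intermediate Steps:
Z(N, o) = 4*o² (Z(N, o) = (4*o)*o = 4*o²)
Z(-6, -60) - 1*2943 = 4*(-60)² - 1*2943 = 4*3600 - 2943 = 14400 - 2943 = 11457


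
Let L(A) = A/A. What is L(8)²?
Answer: 1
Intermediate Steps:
L(A) = 1
L(8)² = 1² = 1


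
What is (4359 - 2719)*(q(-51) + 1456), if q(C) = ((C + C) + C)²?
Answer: 40778600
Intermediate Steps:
q(C) = 9*C² (q(C) = (2*C + C)² = (3*C)² = 9*C²)
(4359 - 2719)*(q(-51) + 1456) = (4359 - 2719)*(9*(-51)² + 1456) = 1640*(9*2601 + 1456) = 1640*(23409 + 1456) = 1640*24865 = 40778600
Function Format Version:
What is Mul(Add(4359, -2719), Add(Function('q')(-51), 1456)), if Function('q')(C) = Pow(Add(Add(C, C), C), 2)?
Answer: 40778600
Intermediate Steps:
Function('q')(C) = Mul(9, Pow(C, 2)) (Function('q')(C) = Pow(Add(Mul(2, C), C), 2) = Pow(Mul(3, C), 2) = Mul(9, Pow(C, 2)))
Mul(Add(4359, -2719), Add(Function('q')(-51), 1456)) = Mul(Add(4359, -2719), Add(Mul(9, Pow(-51, 2)), 1456)) = Mul(1640, Add(Mul(9, 2601), 1456)) = Mul(1640, Add(23409, 1456)) = Mul(1640, 24865) = 40778600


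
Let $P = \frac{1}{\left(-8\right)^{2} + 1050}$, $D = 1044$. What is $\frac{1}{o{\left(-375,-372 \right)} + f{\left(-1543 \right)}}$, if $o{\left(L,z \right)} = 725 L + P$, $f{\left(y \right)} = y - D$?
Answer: $- \frac{1114}{305750667} \approx -3.6435 \cdot 10^{-6}$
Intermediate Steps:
$f{\left(y \right)} = -1044 + y$ ($f{\left(y \right)} = y - 1044 = -1044 + y$)
$P = \frac{1}{1114}$ ($P = \frac{1}{64 + 1050} = \frac{1}{1114} \approx 0.00089767$)
$o{\left(L,z \right)} = \frac{1}{1114} + 725 L$ ($o{\left(L,z \right)} = 725 L + \frac{1}{1114} = \frac{1}{1114} + 725 L$)
$\frac{1}{o{\left(-375,-372 \right)} + f{\left(-1543 \right)}} = \frac{1}{\left(\frac{1}{1114} + 725 \left(-375\right)\right) - 2587} = \frac{1}{\left(\frac{1}{1114} - 271875\right) - 2587} = \frac{1}{- \frac{302868749}{1114} - 2587} = \frac{1}{- \frac{305750667}{1114}} = - \frac{1114}{305750667}$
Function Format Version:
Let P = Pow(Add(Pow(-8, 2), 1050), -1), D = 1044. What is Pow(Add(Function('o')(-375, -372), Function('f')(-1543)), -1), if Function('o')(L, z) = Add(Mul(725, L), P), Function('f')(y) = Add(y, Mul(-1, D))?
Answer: Rational(-1114, 305750667) ≈ -3.6435e-6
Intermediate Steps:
Function('f')(y) = Add(-1044, y) (Function('f')(y) = Add(y, Mul(-1, 1044)) = Add(y, -1044) = Add(-1044, y))
P = Rational(1, 1114) (P = Pow(Add(64, 1050), -1) = Pow(1114, -1) = Rational(1, 1114) ≈ 0.00089767)
Function('o')(L, z) = Add(Rational(1, 1114), Mul(725, L)) (Function('o')(L, z) = Add(Mul(725, L), Rational(1, 1114)) = Add(Rational(1, 1114), Mul(725, L)))
Pow(Add(Function('o')(-375, -372), Function('f')(-1543)), -1) = Pow(Add(Add(Rational(1, 1114), Mul(725, -375)), Add(-1044, -1543)), -1) = Pow(Add(Add(Rational(1, 1114), -271875), -2587), -1) = Pow(Add(Rational(-302868749, 1114), -2587), -1) = Pow(Rational(-305750667, 1114), -1) = Rational(-1114, 305750667)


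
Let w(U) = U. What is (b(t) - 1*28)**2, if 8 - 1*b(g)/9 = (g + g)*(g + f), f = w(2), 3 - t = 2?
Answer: 100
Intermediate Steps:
t = 1 (t = 3 - 1*2 = 3 - 2 = 1)
f = 2
b(g) = 72 - 18*g*(2 + g) (b(g) = 72 - 9*(g + g)*(g + 2) = 72 - 9*2*g*(2 + g) = 72 - 18*g*(2 + g))
(b(t) - 1*28)**2 = ((72 - 36*1 - 18*1**2) - 1*28)**2 = ((72 - 36 - 18*1) - 28)**2 = ((72 - 36 - 18) - 28)**2 = (18 - 28)**2 = (-10)**2 = 100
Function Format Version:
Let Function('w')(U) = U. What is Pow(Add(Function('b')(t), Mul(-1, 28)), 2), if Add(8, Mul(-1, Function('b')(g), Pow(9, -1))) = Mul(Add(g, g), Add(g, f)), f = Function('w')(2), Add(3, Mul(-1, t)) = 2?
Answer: 100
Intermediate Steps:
t = 1 (t = Add(3, Mul(-1, 2)) = Add(3, -2) = 1)
f = 2
Function('b')(g) = Add(72, Mul(-18, g, Add(2, g))) (Function('b')(g) = Add(72, Mul(-9, Mul(Add(g, g), Add(g, 2)))) = Add(72, Mul(-9, Mul(Mul(2, g), Add(2, g)))) = Add(72, Mul(-9, Mul(2, g, Add(2, g)))) = Add(72, Mul(-18, g, Add(2, g))))
Pow(Add(Function('b')(t), Mul(-1, 28)), 2) = Pow(Add(Add(72, Mul(-36, 1), Mul(-18, Pow(1, 2))), Mul(-1, 28)), 2) = Pow(Add(Add(72, -36, Mul(-18, 1)), -28), 2) = Pow(Add(Add(72, -36, -18), -28), 2) = Pow(Add(18, -28), 2) = Pow(-10, 2) = 100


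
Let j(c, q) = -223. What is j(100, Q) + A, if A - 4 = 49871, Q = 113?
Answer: 49652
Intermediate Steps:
A = 49875 (A = 4 + 49871 = 49875)
j(100, Q) + A = -223 + 49875 = 49652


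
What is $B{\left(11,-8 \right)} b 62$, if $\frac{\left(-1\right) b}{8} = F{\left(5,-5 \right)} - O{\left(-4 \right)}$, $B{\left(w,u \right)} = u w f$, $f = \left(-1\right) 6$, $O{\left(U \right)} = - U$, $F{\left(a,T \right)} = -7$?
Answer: $2880768$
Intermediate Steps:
$f = -6$
$B{\left(w,u \right)} = - 6 u w$ ($B{\left(w,u \right)} = u w \left(-6\right) = - 6 u w$)
$b = 88$ ($b = - 8 \left(-7 - \left(-1\right) \left(-4\right)\right) = - 8 \left(-7 - 4\right) = \left(-8\right) \left(-11\right) = 88$)
$B{\left(11,-8 \right)} b 62 = \left(-6\right) \left(-8\right) 11 \cdot 88 \cdot 62 = 528 \cdot 88 \cdot 62 = 46464 \cdot 62 = 2880768$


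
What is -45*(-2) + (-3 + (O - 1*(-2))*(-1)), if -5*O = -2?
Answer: 423/5 ≈ 84.600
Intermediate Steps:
O = 2/5 (O = -1/5*(-2) = 2/5 ≈ 0.40000)
-45*(-2) + (-3 + (O - 1*(-2))*(-1)) = -45*(-2) + (-3 + (2/5 - 1*(-2))*(-1)) = 90 + (-3 + (2/5 + 2)*(-1)) = 90 + (-3 + (12/5)*(-1)) = 90 + (-3 - 12/5) = 90 - 27/5 = 423/5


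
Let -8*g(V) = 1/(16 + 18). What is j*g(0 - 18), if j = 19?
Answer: -19/272 ≈ -0.069853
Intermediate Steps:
g(V) = -1/272 (g(V) = -1/(8*(16 + 18)) = -⅛/34 = -⅛*1/34 = -1/272)
j*g(0 - 18) = 19*(-1/272) = -19/272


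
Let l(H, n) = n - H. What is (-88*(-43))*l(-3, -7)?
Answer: -15136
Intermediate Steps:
(-88*(-43))*l(-3, -7) = (-88*(-43))*(-7 - 1*(-3)) = 3784*(-7 + 3) = 3784*(-4) = -15136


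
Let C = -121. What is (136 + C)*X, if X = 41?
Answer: 615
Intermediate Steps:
(136 + C)*X = (136 - 121)*41 = 15*41 = 615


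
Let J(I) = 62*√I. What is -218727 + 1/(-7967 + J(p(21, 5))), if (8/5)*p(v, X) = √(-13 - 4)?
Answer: -218727 - 1/(7967 - 31*√10*17^(¼)*√I/2) ≈ -2.1873e+5 - 1.1285e-6*I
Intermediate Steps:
p(v, X) = 5*I*√17/8 (p(v, X) = 5*√(-13 - 4)/8 = 5*√(-17)/8 = 5*(I*√17)/8 = 5*I*√17/8)
-218727 + 1/(-7967 + J(p(21, 5))) = -218727 + 1/(-7967 + 62*√(5*I*√17/8)) = -218727 + 1/(-7967 + 62*(√10*17^(¼)*√I/4)) = -218727 + 1/(-7967 + 31*√10*17^(¼)*√I/2)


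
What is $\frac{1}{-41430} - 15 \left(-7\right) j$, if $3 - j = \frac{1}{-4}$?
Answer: $\frac{28275973}{82860} \approx 341.25$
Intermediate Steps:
$j = \frac{13}{4}$ ($j = 3 - \frac{1}{-4} = 3 - - \frac{1}{4} = 3 + \frac{1}{4} = \frac{13}{4} \approx 3.25$)
$\frac{1}{-41430} - 15 \left(-7\right) j = \frac{1}{-41430} - 15 \left(-7\right) \frac{13}{4} = - \frac{1}{41430} - \left(-105\right) \frac{13}{4} = - \frac{1}{41430} - - \frac{1365}{4} = - \frac{1}{41430} + \frac{1365}{4} = \frac{28275973}{82860}$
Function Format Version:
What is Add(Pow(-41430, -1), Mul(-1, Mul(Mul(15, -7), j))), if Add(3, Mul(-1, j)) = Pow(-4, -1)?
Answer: Rational(28275973, 82860) ≈ 341.25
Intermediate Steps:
j = Rational(13, 4) (j = Add(3, Mul(-1, Pow(-4, -1))) = Add(3, Mul(-1, Rational(-1, 4))) = Add(3, Rational(1, 4)) = Rational(13, 4) ≈ 3.2500)
Add(Pow(-41430, -1), Mul(-1, Mul(Mul(15, -7), j))) = Add(Pow(-41430, -1), Mul(-1, Mul(Mul(15, -7), Rational(13, 4)))) = Add(Rational(-1, 41430), Mul(-1, Mul(-105, Rational(13, 4)))) = Add(Rational(-1, 41430), Mul(-1, Rational(-1365, 4))) = Add(Rational(-1, 41430), Rational(1365, 4)) = Rational(28275973, 82860)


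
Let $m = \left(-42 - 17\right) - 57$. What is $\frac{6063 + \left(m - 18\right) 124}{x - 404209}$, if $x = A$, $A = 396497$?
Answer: $\frac{10553}{7712} \approx 1.3684$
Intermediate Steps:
$x = 396497$
$m = -116$ ($m = -59 - 57 = -116$)
$\frac{6063 + \left(m - 18\right) 124}{x - 404209} = \frac{6063 + \left(-116 - 18\right) 124}{396497 - 404209} = \frac{6063 - 16616}{-7712} = \left(6063 - 16616\right) \left(- \frac{1}{7712}\right) = \left(-10553\right) \left(- \frac{1}{7712}\right) = \frac{10553}{7712}$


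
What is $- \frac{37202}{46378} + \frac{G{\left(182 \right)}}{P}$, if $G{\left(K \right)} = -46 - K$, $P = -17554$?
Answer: $- \frac{160617431}{203529853} \approx -0.78916$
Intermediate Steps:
$- \frac{37202}{46378} + \frac{G{\left(182 \right)}}{P} = - \frac{37202}{46378} + \frac{-46 - 182}{-17554} = \left(-37202\right) \frac{1}{46378} + \left(-46 - 182\right) \left(- \frac{1}{17554}\right) = - \frac{18601}{23189} - - \frac{114}{8777} = - \frac{18601}{23189} + \frac{114}{8777} = - \frac{160617431}{203529853}$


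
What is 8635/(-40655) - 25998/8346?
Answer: -37633880/11310221 ≈ -3.3274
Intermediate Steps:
8635/(-40655) - 25998/8346 = 8635*(-1/40655) - 25998*1/8346 = -1727/8131 - 4333/1391 = -37633880/11310221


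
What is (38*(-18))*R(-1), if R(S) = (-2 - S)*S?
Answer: -684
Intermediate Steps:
R(S) = S*(-2 - S)
(38*(-18))*R(-1) = (38*(-18))*(-1*(-1)*(2 - 1)) = -(-684)*(-1) = -684*1 = -684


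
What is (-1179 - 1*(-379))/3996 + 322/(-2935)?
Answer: -908678/2932065 ≈ -0.30991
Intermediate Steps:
(-1179 - 1*(-379))/3996 + 322/(-2935) = (-1179 + 379)*(1/3996) + 322*(-1/2935) = -800*1/3996 - 322/2935 = -200/999 - 322/2935 = -908678/2932065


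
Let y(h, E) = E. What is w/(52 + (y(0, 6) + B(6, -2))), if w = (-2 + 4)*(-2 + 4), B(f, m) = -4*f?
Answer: 2/17 ≈ 0.11765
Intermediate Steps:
w = 4 (w = 2*2 = 4)
w/(52 + (y(0, 6) + B(6, -2))) = 4/(52 + (6 - 4*6)) = 4/(52 + (6 - 24)) = 4/(52 - 18) = 4/34 = 4*(1/34) = 2/17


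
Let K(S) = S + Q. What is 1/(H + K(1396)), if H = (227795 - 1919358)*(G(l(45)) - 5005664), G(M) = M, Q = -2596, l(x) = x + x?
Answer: 1/8467243770962 ≈ 1.1810e-13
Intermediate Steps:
l(x) = 2*x
K(S) = -2596 + S (K(S) = S - 2596 = -2596 + S)
H = 8467243772162 (H = (227795 - 1919358)*(2*45 - 5005664) = -1691563*(90 - 5005664) = -1691563*(-5005574) = 8467243772162)
1/(H + K(1396)) = 1/(8467243772162 + (-2596 + 1396)) = 1/(8467243772162 - 1200) = 1/8467243770962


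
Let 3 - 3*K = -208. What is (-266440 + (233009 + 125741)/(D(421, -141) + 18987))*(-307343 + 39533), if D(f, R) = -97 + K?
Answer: 4058472384015900/56881 ≈ 7.1350e+10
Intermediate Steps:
K = 211/3 (K = 1 - ⅓*(-208) = 1 + 208/3 = 211/3 ≈ 70.333)
D(f, R) = -80/3 (D(f, R) = -97 + 211/3 = -80/3)
(-266440 + (233009 + 125741)/(D(421, -141) + 18987))*(-307343 + 39533) = (-266440 + (233009 + 125741)/(-80/3 + 18987))*(-307343 + 39533) = (-266440 + 358750/(56881/3))*(-267810) = (-266440 + 358750*(3/56881))*(-267810) = (-266440 + 1076250/56881)*(-267810) = -15154297390/56881*(-267810) = 4058472384015900/56881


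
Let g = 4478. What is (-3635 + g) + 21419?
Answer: 22262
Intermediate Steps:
(-3635 + g) + 21419 = (-3635 + 4478) + 21419 = 843 + 21419 = 22262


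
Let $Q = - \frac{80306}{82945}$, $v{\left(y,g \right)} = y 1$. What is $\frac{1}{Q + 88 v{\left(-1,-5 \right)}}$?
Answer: $- \frac{82945}{7379466} \approx -0.01124$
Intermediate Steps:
$v{\left(y,g \right)} = y$
$Q = - \frac{80306}{82945}$ ($Q = \left(-80306\right) \frac{1}{82945} = - \frac{80306}{82945} \approx -0.96818$)
$\frac{1}{Q + 88 v{\left(-1,-5 \right)}} = \frac{1}{- \frac{80306}{82945} + 88 \left(-1\right)} = \frac{1}{- \frac{80306}{82945} - 88} = \frac{1}{- \frac{7379466}{82945}} = - \frac{82945}{7379466}$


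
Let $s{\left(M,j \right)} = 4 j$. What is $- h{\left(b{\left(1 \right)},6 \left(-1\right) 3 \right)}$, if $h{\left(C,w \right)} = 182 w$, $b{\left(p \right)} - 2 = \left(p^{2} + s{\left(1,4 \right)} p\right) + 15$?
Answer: $3276$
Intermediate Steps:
$b{\left(p \right)} = 17 + p^{2} + 16 p$ ($b{\left(p \right)} = 2 + \left(\left(p^{2} + 4 \cdot 4 p\right) + 15\right) = 2 + \left(\left(p^{2} + 16 p\right) + 15\right) = 2 + \left(15 + p^{2} + 16 p\right) = 17 + p^{2} + 16 p$)
$- h{\left(b{\left(1 \right)},6 \left(-1\right) 3 \right)} = - 182 \cdot 6 \left(-1\right) 3 = - 182 \left(\left(-6\right) 3\right) = - 182 \left(-18\right) = \left(-1\right) \left(-3276\right) = 3276$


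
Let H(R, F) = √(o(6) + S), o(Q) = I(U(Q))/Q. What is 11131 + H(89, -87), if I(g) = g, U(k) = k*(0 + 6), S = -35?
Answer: 11131 + I*√29 ≈ 11131.0 + 5.3852*I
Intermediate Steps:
U(k) = 6*k (U(k) = k*6 = 6*k)
o(Q) = 6 (o(Q) = (6*Q)/Q = 6)
H(R, F) = I*√29 (H(R, F) = √(6 - 35) = √(-29) = I*√29)
11131 + H(89, -87) = 11131 + I*√29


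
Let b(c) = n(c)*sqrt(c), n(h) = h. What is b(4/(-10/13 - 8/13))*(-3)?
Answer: 26*I*sqrt(26)/9 ≈ 14.73*I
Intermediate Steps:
b(c) = c**(3/2) (b(c) = c*sqrt(c) = c**(3/2))
b(4/(-10/13 - 8/13))*(-3) = (4/(-10/13 - 8/13))**(3/2)*(-3) = (4/(-18/13))**(3/2)*(-3) = (4*(-13/18))**(3/2)*(-3) = (-26/9)**(3/2)*(-3) = -26*I*sqrt(26)/27*(-3) = 26*I*sqrt(26)/9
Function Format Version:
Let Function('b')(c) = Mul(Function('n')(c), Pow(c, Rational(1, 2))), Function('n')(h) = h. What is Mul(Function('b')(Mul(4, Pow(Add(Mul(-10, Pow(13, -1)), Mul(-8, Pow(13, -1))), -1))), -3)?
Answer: Mul(Rational(26, 9), I, Pow(26, Rational(1, 2))) ≈ Mul(14.730, I)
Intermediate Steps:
Function('b')(c) = Pow(c, Rational(3, 2)) (Function('b')(c) = Mul(c, Pow(c, Rational(1, 2))) = Pow(c, Rational(3, 2)))
Mul(Function('b')(Mul(4, Pow(Add(Mul(-10, Pow(13, -1)), Mul(-8, Pow(13, -1))), -1))), -3) = Mul(Pow(Mul(4, Pow(Add(Mul(-10, Pow(13, -1)), Mul(-8, Pow(13, -1))), -1)), Rational(3, 2)), -3) = Mul(Pow(Mul(4, Pow(Add(Mul(-10, Rational(1, 13)), Mul(-8, Rational(1, 13))), -1)), Rational(3, 2)), -3) = Mul(Pow(Mul(4, Pow(Add(Rational(-10, 13), Rational(-8, 13)), -1)), Rational(3, 2)), -3) = Mul(Pow(Mul(4, Pow(Rational(-18, 13), -1)), Rational(3, 2)), -3) = Mul(Pow(Mul(4, Rational(-13, 18)), Rational(3, 2)), -3) = Mul(Pow(Rational(-26, 9), Rational(3, 2)), -3) = Mul(Mul(Rational(-26, 27), I, Pow(26, Rational(1, 2))), -3) = Mul(Rational(26, 9), I, Pow(26, Rational(1, 2)))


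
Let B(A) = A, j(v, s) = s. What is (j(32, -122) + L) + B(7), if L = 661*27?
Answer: 17732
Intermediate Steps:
L = 17847
(j(32, -122) + L) + B(7) = (-122 + 17847) + 7 = 17725 + 7 = 17732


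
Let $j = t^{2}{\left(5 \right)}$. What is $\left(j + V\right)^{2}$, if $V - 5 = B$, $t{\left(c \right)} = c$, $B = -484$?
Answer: $206116$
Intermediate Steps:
$V = -479$ ($V = 5 - 484 = -479$)
$j = 25$ ($j = 5^{2} = 25$)
$\left(j + V\right)^{2} = \left(25 - 479\right)^{2} = \left(-454\right)^{2} = 206116$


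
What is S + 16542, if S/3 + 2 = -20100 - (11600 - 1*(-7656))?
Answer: -101532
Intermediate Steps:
S = -118074 (S = -6 + 3*(-20100 - (11600 - 1*(-7656))) = -6 + 3*(-20100 - (11600 + 7656)) = -6 + 3*(-20100 - 1*19256) = -6 + 3*(-20100 - 19256) = -6 + 3*(-39356) = -6 - 118068 = -118074)
S + 16542 = -118074 + 16542 = -101532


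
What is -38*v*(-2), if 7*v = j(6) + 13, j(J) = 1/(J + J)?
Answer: 2983/21 ≈ 142.05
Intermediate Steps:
j(J) = 1/(2*J)
v = 157/84 (v = ((½)/6 + 13)/7 = ((½)*(⅙) + 13)/7 = (1/12 + 13)/7 = (⅐)*(157/12) = 157/84 ≈ 1.8690)
-38*v*(-2) = -38*157/84*(-2) = -2983/42*(-2) = 2983/21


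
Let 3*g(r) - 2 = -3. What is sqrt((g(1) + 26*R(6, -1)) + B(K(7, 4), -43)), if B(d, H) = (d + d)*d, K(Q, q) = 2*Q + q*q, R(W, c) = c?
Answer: sqrt(15963)/3 ≈ 42.115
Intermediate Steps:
K(Q, q) = q**2 + 2*Q (K(Q, q) = 2*Q + q**2 = q**2 + 2*Q)
B(d, H) = 2*d**2 (B(d, H) = (2*d)*d = 2*d**2)
g(r) = -1/3 (g(r) = 2/3 + (1/3)*(-3) = 2/3 - 1 = -1/3)
sqrt((g(1) + 26*R(6, -1)) + B(K(7, 4), -43)) = sqrt((-1/3 + 26*(-1)) + 2*(4**2 + 2*7)**2) = sqrt((-1/3 - 26) + 2*(16 + 14)**2) = sqrt(-79/3 + 2*30**2) = sqrt(-79/3 + 2*900) = sqrt(-79/3 + 1800) = sqrt(5321/3) = sqrt(15963)/3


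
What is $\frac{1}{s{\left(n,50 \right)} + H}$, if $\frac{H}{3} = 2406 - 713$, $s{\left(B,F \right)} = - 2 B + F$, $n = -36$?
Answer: $\frac{1}{5201} \approx 0.00019227$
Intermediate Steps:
$s{\left(B,F \right)} = F - 2 B$
$H = 5079$ ($H = 3 \left(2406 - 713\right) = 3 \cdot 1693 = 5079$)
$\frac{1}{s{\left(n,50 \right)} + H} = \frac{1}{\left(50 - -72\right) + 5079} = \frac{1}{\left(50 + 72\right) + 5079} = \frac{1}{122 + 5079} = \frac{1}{5201}$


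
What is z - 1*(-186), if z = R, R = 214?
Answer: 400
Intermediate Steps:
z = 214
z - 1*(-186) = 214 - 1*(-186) = 214 + 186 = 400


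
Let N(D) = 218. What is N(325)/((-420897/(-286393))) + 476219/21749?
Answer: 1558309124269/9154088853 ≈ 170.23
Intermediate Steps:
N(325)/((-420897/(-286393))) + 476219/21749 = 218/((-420897/(-286393))) + 476219/21749 = 218/((-420897*(-1/286393))) + 476219*(1/21749) = 218/(420897/286393) + 476219/21749 = 218*(286393/420897) + 476219/21749 = 62433674/420897 + 476219/21749 = 1558309124269/9154088853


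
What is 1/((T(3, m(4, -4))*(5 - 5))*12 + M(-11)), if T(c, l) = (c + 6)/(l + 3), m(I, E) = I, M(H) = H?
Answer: -1/11 ≈ -0.090909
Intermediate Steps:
T(c, l) = (6 + c)/(3 + l)
1/((T(3, m(4, -4))*(5 - 5))*12 + M(-11)) = 1/((((6 + 3)/(3 + 4))*(5 - 5))*12 - 11) = 1/(((9/7)*0)*12 - 11) = 1/(0*12 - 11) = 1/(0 - 11) = 1/(-11) = -1/11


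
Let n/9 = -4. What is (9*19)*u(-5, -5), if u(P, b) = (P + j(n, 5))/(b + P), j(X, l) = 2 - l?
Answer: 684/5 ≈ 136.80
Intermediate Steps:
n = -36 (n = 9*(-4) = -36)
u(P, b) = (-3 + P)/(P + b) (u(P, b) = (P + (2 - 1*5))/(b + P) = (P + (2 - 5))/(P + b) = (P - 3)/(P + b) = (-3 + P)/(P + b))
(9*19)*u(-5, -5) = (9*19)*((-3 - 5)/(-5 - 5)) = 171*(-8/(-10)) = 171*(-1/10*(-8)) = 171*(4/5) = 684/5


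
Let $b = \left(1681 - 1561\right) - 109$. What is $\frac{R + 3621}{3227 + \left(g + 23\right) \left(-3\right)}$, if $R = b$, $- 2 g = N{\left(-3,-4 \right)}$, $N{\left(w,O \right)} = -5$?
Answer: $\frac{7264}{6301} \approx 1.1528$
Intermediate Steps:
$g = \frac{5}{2}$ ($g = \left(- \frac{1}{2}\right) \left(-5\right) = \frac{5}{2} \approx 2.5$)
$b = 11$ ($b = 120 - 109 = 11$)
$R = 11$
$\frac{R + 3621}{3227 + \left(g + 23\right) \left(-3\right)} = \frac{11 + 3621}{3227 + \left(\frac{5}{2} + 23\right) \left(-3\right)} = \frac{3632}{3227 + \frac{51}{2} \left(-3\right)} = \frac{3632}{3227 - \frac{153}{2}} = \frac{3632}{\frac{6301}{2}} = 3632 \cdot \frac{2}{6301} = \frac{7264}{6301}$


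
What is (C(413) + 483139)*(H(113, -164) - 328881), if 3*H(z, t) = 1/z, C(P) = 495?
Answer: -53920672891172/339 ≈ -1.5906e+11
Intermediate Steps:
H(z, t) = 1/(3*z)
(C(413) + 483139)*(H(113, -164) - 328881) = (495 + 483139)*((⅓)/113 - 328881) = 483634*((⅓)*(1/113) - 328881) = 483634*(1/339 - 328881) = 483634*(-111490658/339) = -53920672891172/339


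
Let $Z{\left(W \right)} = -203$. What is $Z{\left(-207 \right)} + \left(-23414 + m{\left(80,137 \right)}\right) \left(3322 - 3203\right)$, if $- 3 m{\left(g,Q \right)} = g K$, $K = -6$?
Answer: $-2767429$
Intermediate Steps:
$m{\left(g,Q \right)} = 2 g$ ($m{\left(g,Q \right)} = - \frac{g \left(-6\right)}{3} = - \frac{\left(-6\right) g}{3} = 2 g$)
$Z{\left(-207 \right)} + \left(-23414 + m{\left(80,137 \right)}\right) \left(3322 - 3203\right) = -203 + \left(-23414 + 2 \cdot 80\right) \left(3322 - 3203\right) = -203 + \left(-23414 + 160\right) 119 = -203 - 2767226 = -2767429$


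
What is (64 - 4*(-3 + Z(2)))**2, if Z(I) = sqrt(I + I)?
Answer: 4624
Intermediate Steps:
Z(I) = sqrt(2)*sqrt(I) (Z(I) = sqrt(2*I) = sqrt(2)*sqrt(I))
(64 - 4*(-3 + Z(2)))**2 = (64 - 4*(-3 + sqrt(2)*sqrt(2)))**2 = (64 - 4*(-3 + 2))**2 = (64 - 4*(-1))**2 = (64 + 4)**2 = 68**2 = 4624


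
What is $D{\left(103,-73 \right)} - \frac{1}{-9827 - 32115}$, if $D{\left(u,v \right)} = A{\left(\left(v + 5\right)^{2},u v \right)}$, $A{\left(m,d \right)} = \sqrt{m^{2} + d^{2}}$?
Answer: $\frac{1}{41942} + \sqrt{77916737} \approx 8827.0$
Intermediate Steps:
$A{\left(m,d \right)} = \sqrt{d^{2} + m^{2}}$
$D{\left(u,v \right)} = \sqrt{\left(5 + v\right)^{4} + u^{2} v^{2}}$ ($D{\left(u,v \right)} = \sqrt{\left(u v\right)^{2} + \left(\left(v + 5\right)^{2}\right)^{2}} = \sqrt{u^{2} v^{2} + \left(\left(5 + v\right)^{2}\right)^{2}} = \sqrt{u^{2} v^{2} + \left(5 + v\right)^{4}} = \sqrt{\left(5 + v\right)^{4} + u^{2} v^{2}}$)
$D{\left(103,-73 \right)} - \frac{1}{-9827 - 32115} = \sqrt{\left(5 - 73\right)^{4} + 103^{2} \left(-73\right)^{2}} - \frac{1}{-9827 - 32115} = \sqrt{\left(-68\right)^{4} + 10609 \cdot 5329} - \frac{1}{-41942} = \sqrt{21381376 + 56535361} - - \frac{1}{41942} = \sqrt{77916737} + \frac{1}{41942} = \frac{1}{41942} + \sqrt{77916737}$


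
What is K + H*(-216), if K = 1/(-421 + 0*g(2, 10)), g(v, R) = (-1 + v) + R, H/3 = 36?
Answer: -9821089/421 ≈ -23328.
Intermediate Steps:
H = 108 (H = 3*36 = 108)
g(v, R) = -1 + R + v
K = -1/421 (K = 1/(-421 + 0*(-1 + 10 + 2)) = 1/(-421 + 0*11) = 1/(-421 + 0) = 1/(-421) = -1/421 ≈ -0.0023753)
K + H*(-216) = -1/421 + 108*(-216) = -1/421 - 23328 = -9821089/421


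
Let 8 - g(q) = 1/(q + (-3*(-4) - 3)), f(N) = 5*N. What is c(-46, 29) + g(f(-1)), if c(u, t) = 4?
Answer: 47/4 ≈ 11.750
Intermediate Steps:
g(q) = 8 - 1/(9 + q) (g(q) = 8 - 1/(q + (-3*(-4) - 3)) = 8 - 1/(q + (12 - 3)) = 8 - 1/(q + 9) = 8 - 1/(9 + q))
c(-46, 29) + g(f(-1)) = 4 + (71 + 8*(5*(-1)))/(9 + 5*(-1)) = 4 + (71 + 8*(-5))/(9 - 5) = 4 + (71 - 40)/4 = 4 + (¼)*31 = 4 + 31/4 = 47/4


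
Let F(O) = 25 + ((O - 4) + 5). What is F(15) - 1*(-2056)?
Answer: 2097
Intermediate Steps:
F(O) = 26 + O (F(O) = 25 + ((-4 + O) + 5) = 25 + (1 + O) = 26 + O)
F(15) - 1*(-2056) = (26 + 15) - 1*(-2056) = 41 + 2056 = 2097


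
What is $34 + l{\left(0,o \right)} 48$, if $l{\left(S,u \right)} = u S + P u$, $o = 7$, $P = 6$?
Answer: $2050$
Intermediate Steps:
$l{\left(S,u \right)} = 6 u + S u$ ($l{\left(S,u \right)} = u S + 6 u = S u + 6 u = 6 u + S u$)
$34 + l{\left(0,o \right)} 48 = 34 + 7 \left(6 + 0\right) 48 = 34 + 7 \cdot 6 \cdot 48 = 34 + 42 \cdot 48 = 34 + 2016 = 2050$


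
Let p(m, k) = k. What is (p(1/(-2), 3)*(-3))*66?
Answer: -594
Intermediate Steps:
(p(1/(-2), 3)*(-3))*66 = (3*(-3))*66 = -9*66 = -594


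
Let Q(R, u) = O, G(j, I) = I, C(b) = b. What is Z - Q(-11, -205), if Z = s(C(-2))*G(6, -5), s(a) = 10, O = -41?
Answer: -9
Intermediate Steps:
Q(R, u) = -41
Z = -50 (Z = 10*(-5) = -50)
Z - Q(-11, -205) = -50 - 1*(-41) = -50 + 41 = -9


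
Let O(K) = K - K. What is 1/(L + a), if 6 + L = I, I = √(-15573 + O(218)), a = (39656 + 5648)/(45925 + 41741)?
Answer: -10535086218/29978667707113 - 1921331889*I*√15573/29978667707113 ≈ -0.00035142 - 0.0079979*I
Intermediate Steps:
a = 22652/43833 (a = 45304/87666 = 45304*(1/87666) = 22652/43833 ≈ 0.51678)
O(K) = 0
I = I*√15573 (I = √(-15573 + 0) = √(-15573) = I*√15573 ≈ 124.79*I)
L = -6 + I*√15573 ≈ -6.0 + 124.79*I
1/(L + a) = 1/((-6 + I*√15573) + 22652/43833) = 1/(-240346/43833 + I*√15573)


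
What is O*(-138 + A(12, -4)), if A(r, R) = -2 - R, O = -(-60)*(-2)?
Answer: 16320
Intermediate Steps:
O = -120 (O = -12*10 = -120)
O*(-138 + A(12, -4)) = -120*(-138 + (-2 - 1*(-4))) = -120*(-138 + (-2 + 4)) = -120*(-138 + 2) = -120*(-136) = 16320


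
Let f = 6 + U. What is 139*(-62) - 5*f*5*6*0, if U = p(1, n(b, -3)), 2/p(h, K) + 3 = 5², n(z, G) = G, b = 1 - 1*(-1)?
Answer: -8618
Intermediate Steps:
b = 2 (b = 1 + 1 = 2)
p(h, K) = 1/11 (p(h, K) = 2/(-3 + 5²) = 2/(-3 + 25) = 2/22 = 2*(1/22) = 1/11)
U = 1/11 ≈ 0.090909
f = 67/11 (f = 6 + 1/11 = 67/11 ≈ 6.0909)
139*(-62) - 5*f*5*6*0 = 139*(-62) - 5*(67/11)*5*6*0 = -8618 - 1675*6/11*0 = -8618 - 5*2010/11*0 = -8618 - 10050/11*0 = -8618 + 0 = -8618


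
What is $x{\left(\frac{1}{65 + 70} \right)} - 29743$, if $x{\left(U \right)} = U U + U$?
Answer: $- \frac{542066039}{18225} \approx -29743.0$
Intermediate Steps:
$x{\left(U \right)} = U + U^{2}$ ($x{\left(U \right)} = U^{2} + U = U + U^{2}$)
$x{\left(\frac{1}{65 + 70} \right)} - 29743 = \frac{1 + \frac{1}{65 + 70}}{65 + 70} - 29743 = \frac{1 + \frac{1}{135}}{135} - 29743 = \frac{1}{135} \cdot \frac{136}{135} - 29743 = \frac{136}{18225} - 29743 = - \frac{542066039}{18225}$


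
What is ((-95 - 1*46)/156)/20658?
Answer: -47/1074216 ≈ -4.3753e-5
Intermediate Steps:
((-95 - 1*46)/156)/20658 = ((-95 - 46)*(1/156))*(1/20658) = -141*1/156*(1/20658) = -47/52*1/20658 = -47/1074216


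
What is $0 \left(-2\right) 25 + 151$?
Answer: $151$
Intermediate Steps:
$0 \left(-2\right) 25 + 151 = 0 \cdot 25 + 151 = 0 + 151 = 151$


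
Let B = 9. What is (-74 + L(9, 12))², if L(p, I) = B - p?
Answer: 5476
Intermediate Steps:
L(p, I) = 9 - p
(-74 + L(9, 12))² = (-74 + (9 - 1*9))² = (-74 + (9 - 9))² = (-74 + 0)² = (-74)² = 5476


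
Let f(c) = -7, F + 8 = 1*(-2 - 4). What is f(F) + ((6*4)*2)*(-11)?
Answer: -535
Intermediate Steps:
F = -14 (F = -8 + 1*(-2 - 4) = -8 + 1*(-6) = -8 - 6 = -14)
f(F) + ((6*4)*2)*(-11) = -7 + ((6*4)*2)*(-11) = -7 + (24*2)*(-11) = -7 + 48*(-11) = -7 - 528 = -535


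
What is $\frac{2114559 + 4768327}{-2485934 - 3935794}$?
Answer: $- \frac{3441443}{3210864} \approx -1.0718$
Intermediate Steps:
$\frac{2114559 + 4768327}{-2485934 - 3935794} = \frac{6882886}{-6421728} = 6882886 \left(- \frac{1}{6421728}\right) = - \frac{3441443}{3210864}$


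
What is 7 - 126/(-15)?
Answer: 77/5 ≈ 15.400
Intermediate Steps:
7 - 126/(-15) = 7 - 126*(-1)/15 = 7 - 9*(-14/15) = 7 + 42/5 = 77/5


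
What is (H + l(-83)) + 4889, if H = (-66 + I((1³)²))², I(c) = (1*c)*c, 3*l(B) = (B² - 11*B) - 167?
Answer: 11659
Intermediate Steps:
l(B) = -167/3 - 11*B/3 + B²/3 (l(B) = ((B² - 11*B) - 167)/3 = (-167 + B² - 11*B)/3 = -167/3 - 11*B/3 + B²/3)
I(c) = c² (I(c) = c*c = c²)
H = 4225 (H = (-66 + ((1³)²)²)² = (-66 + (1²)²)² = (-66 + 1²)² = (-66 + 1)² = (-65)² = 4225)
(H + l(-83)) + 4889 = (4225 + (-167/3 - 11/3*(-83) + (⅓)*(-83)²)) + 4889 = (4225 + (-167/3 + 913/3 + (⅓)*6889)) + 4889 = (4225 + (-167/3 + 913/3 + 6889/3)) + 4889 = (4225 + 2545) + 4889 = 6770 + 4889 = 11659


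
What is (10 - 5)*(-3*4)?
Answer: -60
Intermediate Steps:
(10 - 5)*(-3*4) = 5*(-12) = -60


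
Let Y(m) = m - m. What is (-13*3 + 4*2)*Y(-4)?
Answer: 0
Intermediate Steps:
Y(m) = 0
(-13*3 + 4*2)*Y(-4) = (-13*3 + 4*2)*0 = (-39 + 8)*0 = -31*0 = 0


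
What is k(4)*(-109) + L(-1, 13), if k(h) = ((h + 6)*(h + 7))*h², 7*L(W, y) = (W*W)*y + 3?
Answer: -1342864/7 ≈ -1.9184e+5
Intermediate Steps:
L(W, y) = 3/7 + y*W²/7 (L(W, y) = ((W*W)*y + 3)/7 = (W²*y + 3)/7 = (y*W² + 3)/7 = (3 + y*W²)/7 = 3/7 + y*W²/7)
k(h) = h²*(6 + h)*(7 + h) (k(h) = ((6 + h)*(7 + h))*h² = h²*(6 + h)*(7 + h))
k(4)*(-109) + L(-1, 13) = (4²*(42 + 4² + 13*4))*(-109) + (3/7 + (⅐)*13*(-1)²) = (16*(42 + 16 + 52))*(-109) + (3/7 + (⅐)*13*1) = (16*110)*(-109) + (3/7 + 13/7) = 1760*(-109) + 16/7 = -191840 + 16/7 = -1342864/7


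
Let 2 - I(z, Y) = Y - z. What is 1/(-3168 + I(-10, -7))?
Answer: -1/3169 ≈ -0.00031556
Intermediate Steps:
I(z, Y) = 2 + z - Y (I(z, Y) = 2 - (Y - z) = 2 + (z - Y) = 2 + z - Y)
1/(-3168 + I(-10, -7)) = 1/(-3168 + (2 - 10 - 1*(-7))) = 1/(-3168 + (2 - 10 + 7)) = 1/(-3168 - 1) = 1/(-3169) = -1/3169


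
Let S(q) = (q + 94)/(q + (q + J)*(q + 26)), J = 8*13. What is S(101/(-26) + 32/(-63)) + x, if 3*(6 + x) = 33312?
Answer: 63956130990244/5762830291 ≈ 11098.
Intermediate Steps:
x = 11098 (x = -6 + (1/3)*33312 = -6 + 11104 = 11098)
J = 104
S(q) = (94 + q)/(q + (26 + q)*(104 + q)) (S(q) = (q + 94)/(q + (q + 104)*(q + 26)) = (94 + q)/(q + (104 + q)*(26 + q)) = (94 + q)/(q + (26 + q)*(104 + q)))
S(101/(-26) + 32/(-63)) + x = (94 + (101/(-26) + 32/(-63)))/(2704 + (101/(-26) + 32/(-63))**2 + 131*(101/(-26) + 32/(-63))) + 11098 = (94 + (101*(-1/26) + 32*(-1/63)))/(2704 + (101*(-1/26) + 32*(-1/63))**2 + 131*(101*(-1/26) + 32*(-1/63))) + 11098 = (94 + (-101/26 - 32/63))/(2704 + (-101/26 - 32/63)**2 + 131*(-101/26 - 32/63)) + 11098 = (94 - 7195/1638)/(2704 + (-7195/1638)**2 + 131*(-7195/1638)) + 11098 = (146777/1638)/(2704 + 51768025/2683044 - 942545/1638) + 11098 = (146777/1638)/(5762830291/2683044) + 11098 = (2683044/5762830291)*(146777/1638) + 11098 = 240420726/5762830291 + 11098 = 63956130990244/5762830291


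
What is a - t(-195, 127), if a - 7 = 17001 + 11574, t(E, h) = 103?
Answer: 28479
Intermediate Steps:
a = 28582 (a = 7 + (17001 + 11574) = 7 + 28575 = 28582)
a - t(-195, 127) = 28582 - 1*103 = 28582 - 103 = 28479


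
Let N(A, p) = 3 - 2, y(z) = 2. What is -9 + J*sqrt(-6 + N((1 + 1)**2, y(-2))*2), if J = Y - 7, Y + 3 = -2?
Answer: -9 - 24*I ≈ -9.0 - 24.0*I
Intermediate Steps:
Y = -5 (Y = -3 - 2 = -5)
J = -12 (J = -5 - 7 = -12)
N(A, p) = 1
-9 + J*sqrt(-6 + N((1 + 1)**2, y(-2))*2) = -9 - 12*sqrt(-6 + 1*2) = -9 - 12*sqrt(-6 + 2) = -9 - 24*I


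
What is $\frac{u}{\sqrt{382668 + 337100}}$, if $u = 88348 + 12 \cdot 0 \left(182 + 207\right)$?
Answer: $\frac{22087 \sqrt{179942}}{89971} \approx 104.14$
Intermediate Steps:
$u = 88348$ ($u = 88348 + 0 \cdot 389 = 88348 + 0 = 88348$)
$\frac{u}{\sqrt{382668 + 337100}} = \frac{88348}{\sqrt{382668 + 337100}} = \frac{88348}{\sqrt{719768}} = \frac{88348}{2 \sqrt{179942}} = 88348 \frac{\sqrt{179942}}{359884} = \frac{22087 \sqrt{179942}}{89971}$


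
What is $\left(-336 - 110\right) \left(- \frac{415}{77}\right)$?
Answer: $\frac{185090}{77} \approx 2403.8$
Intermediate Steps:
$\left(-336 - 110\right) \left(- \frac{415}{77}\right) = - 446 \left(\left(-415\right) \frac{1}{77}\right) = \left(-446\right) \left(- \frac{415}{77}\right) = \frac{185090}{77}$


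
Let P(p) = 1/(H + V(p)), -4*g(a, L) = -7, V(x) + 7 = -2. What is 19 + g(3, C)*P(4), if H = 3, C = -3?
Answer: 449/24 ≈ 18.708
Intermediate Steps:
V(x) = -9 (V(x) = -7 - 2 = -9)
g(a, L) = 7/4 (g(a, L) = -¼*(-7) = 7/4)
P(p) = -⅙ (P(p) = 1/(3 - 9) = 1/(-6) = -⅙)
19 + g(3, C)*P(4) = 19 + (7/4)*(-⅙) = 19 - 7/24 = 449/24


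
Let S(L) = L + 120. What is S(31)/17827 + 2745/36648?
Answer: 6052107/72591544 ≈ 0.083372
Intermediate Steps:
S(L) = 120 + L
S(31)/17827 + 2745/36648 = (120 + 31)/17827 + 2745/36648 = 151*(1/17827) + 2745*(1/36648) = 151/17827 + 305/4072 = 6052107/72591544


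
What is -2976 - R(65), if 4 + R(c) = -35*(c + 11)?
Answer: -312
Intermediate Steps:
R(c) = -389 - 35*c (R(c) = -4 - 35*(c + 11) = -4 - 35*(11 + c) = -4 + (-385 - 35*c) = -389 - 35*c)
-2976 - R(65) = -2976 - (-389 - 35*65) = -2976 - (-389 - 2275) = -2976 - 1*(-2664) = -2976 + 2664 = -312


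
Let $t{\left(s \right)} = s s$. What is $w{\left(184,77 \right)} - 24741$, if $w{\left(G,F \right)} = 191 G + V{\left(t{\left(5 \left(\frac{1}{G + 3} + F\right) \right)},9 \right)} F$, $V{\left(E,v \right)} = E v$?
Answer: $\frac{326625071137}{3179} \approx 1.0274 \cdot 10^{8}$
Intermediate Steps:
$t{\left(s \right)} = s^{2}$
$w{\left(G,F \right)} = 191 G + 9 F \left(5 F + \frac{5}{3 + G}\right)^{2}$ ($w{\left(G,F \right)} = 191 G + \left(5 \left(\frac{1}{G + 3} + F\right)\right)^{2} \cdot 9 F = 191 G + \left(5 \left(\frac{1}{3 + G} + F\right)\right)^{2} \cdot 9 F = 191 G + \left(5 \left(F + \frac{1}{3 + G}\right)\right)^{2} \cdot 9 F = 191 G + \left(5 F + \frac{5}{3 + G}\right)^{2} \cdot 9 F = 191 G + 9 \left(5 F + \frac{5}{3 + G}\right)^{2} F = 191 G + 9 F \left(5 F + \frac{5}{3 + G}\right)^{2}$)
$w{\left(184,77 \right)} - 24741 = \left(191 \cdot 184 + 225 \cdot 77 \frac{1}{\left(3 + 184\right)^{2}} \left(1 + 3 \cdot 77 + 77 \cdot 184\right)^{2}\right) - 24741 = \left(35144 + 225 \cdot 77 \cdot \frac{1}{34969} \left(1 + 231 + 14168\right)^{2}\right) - 24741 = \left(35144 + 225 \cdot 77 \cdot \frac{1}{34969} \cdot 14400^{2}\right) - 24741 = \left(35144 + 225 \cdot 77 \cdot \frac{1}{34969} \cdot 207360000\right) - 24741 = \left(35144 + \frac{326592000000}{3179}\right) - 24741 = \frac{326703722776}{3179} - 24741 = \frac{326625071137}{3179}$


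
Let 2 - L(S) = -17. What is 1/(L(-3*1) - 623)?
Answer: -1/604 ≈ -0.0016556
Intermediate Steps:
L(S) = 19 (L(S) = 2 - 1*(-17) = 2 + 17 = 19)
1/(L(-3*1) - 623) = 1/(19 - 623) = 1/(-604) = -1/604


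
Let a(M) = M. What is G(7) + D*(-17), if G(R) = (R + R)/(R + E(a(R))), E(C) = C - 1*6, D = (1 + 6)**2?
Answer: -3325/4 ≈ -831.25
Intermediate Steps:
D = 49 (D = 7**2 = 49)
E(C) = -6 + C (E(C) = C - 6 = -6 + C)
G(R) = 2*R/(-6 + 2*R) (G(R) = (R + R)/(R + (-6 + R)) = (2*R)/(-6 + 2*R) = 2*R/(-6 + 2*R))
G(7) + D*(-17) = 7/(-3 + 7) + 49*(-17) = 7/4 - 833 = -3325/4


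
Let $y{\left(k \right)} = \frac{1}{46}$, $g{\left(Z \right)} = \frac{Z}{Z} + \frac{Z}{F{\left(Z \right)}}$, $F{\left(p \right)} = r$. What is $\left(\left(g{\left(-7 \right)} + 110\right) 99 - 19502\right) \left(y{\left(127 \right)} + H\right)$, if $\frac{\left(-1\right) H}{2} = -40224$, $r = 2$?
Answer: $- \frac{65571090871}{92} \approx -7.1273 \cdot 10^{8}$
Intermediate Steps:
$H = 80448$ ($H = \left(-2\right) \left(-40224\right) = 80448$)
$F{\left(p \right)} = 2$
$g{\left(Z \right)} = 1 + \frac{Z}{2}$ ($g{\left(Z \right)} = \frac{Z}{Z} + \frac{Z}{2} = 1 + Z \frac{1}{2} = 1 + \frac{Z}{2}$)
$y{\left(k \right)} = \frac{1}{46}$
$\left(\left(g{\left(-7 \right)} + 110\right) 99 - 19502\right) \left(y{\left(127 \right)} + H\right) = \left(\left(\left(1 + \frac{1}{2} \left(-7\right)\right) + 110\right) 99 - 19502\right) \left(\frac{1}{46} + 80448\right) = \left(\left(\left(1 - \frac{7}{2}\right) + 110\right) 99 - 19502\right) \frac{3700609}{46} = \left(\left(- \frac{5}{2} + 110\right) 99 - 19502\right) \frac{3700609}{46} = \left(\frac{215}{2} \cdot 99 - 19502\right) \frac{3700609}{46} = \left(\frac{21285}{2} - 19502\right) \frac{3700609}{46} = \left(- \frac{17719}{2}\right) \frac{3700609}{46} = - \frac{65571090871}{92}$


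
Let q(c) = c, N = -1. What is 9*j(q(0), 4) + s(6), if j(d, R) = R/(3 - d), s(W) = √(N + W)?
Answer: 12 + √5 ≈ 14.236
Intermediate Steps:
s(W) = √(-1 + W)
9*j(q(0), 4) + s(6) = 9*(-1*4/(-3 + 0)) + √(-1 + 6) = 9*(-1*4/(-3)) + √5 = 9*(-1*4*(-⅓)) + √5 = 9*(4/3) + √5 = 12 + √5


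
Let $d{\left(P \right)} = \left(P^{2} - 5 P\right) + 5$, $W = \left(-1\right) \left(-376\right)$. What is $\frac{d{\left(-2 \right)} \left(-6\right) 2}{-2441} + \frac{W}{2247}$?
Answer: $\frac{1430132}{5484927} \approx 0.26074$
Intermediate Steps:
$W = 376$
$d{\left(P \right)} = 5 + P^{2} - 5 P$
$\frac{d{\left(-2 \right)} \left(-6\right) 2}{-2441} + \frac{W}{2247} = \frac{\left(5 + \left(-2\right)^{2} - -10\right) \left(-6\right) 2}{-2441} + \frac{376}{2247} = \left(5 + 4 + 10\right) \left(-6\right) 2 \left(- \frac{1}{2441}\right) + 376 \cdot \frac{1}{2247} = 19 \left(-6\right) 2 \left(- \frac{1}{2441}\right) + \frac{376}{2247} = \left(-114\right) 2 \left(- \frac{1}{2441}\right) + \frac{376}{2247} = \left(-228\right) \left(- \frac{1}{2441}\right) + \frac{376}{2247} = \frac{228}{2441} + \frac{376}{2247} = \frac{1430132}{5484927}$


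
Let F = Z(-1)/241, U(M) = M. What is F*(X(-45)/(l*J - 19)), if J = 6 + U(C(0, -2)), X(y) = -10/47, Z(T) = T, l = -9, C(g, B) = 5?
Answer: -5/668293 ≈ -7.4818e-6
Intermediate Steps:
X(y) = -10/47 (X(y) = -10*1/47 = -10/47)
J = 11 (J = 6 + 5 = 11)
F = -1/241 ≈ -0.0041494
F*(X(-45)/(l*J - 19)) = -(-10)/(11327*(-9*11 - 19)) = -(-10)/(11327*(-99 - 19)) = -(-10)/(11327*(-118)) = -(-10)*(-1)/(11327*118) = -1/241*5/2773 = -5/668293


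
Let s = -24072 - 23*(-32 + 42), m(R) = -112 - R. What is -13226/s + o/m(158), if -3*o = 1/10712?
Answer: 57379161511/105430824720 ≈ 0.54424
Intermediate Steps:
o = -1/32136 (o = -⅓/10712 = -⅓*1/10712 = -1/32136 ≈ -3.1118e-5)
s = -24302 (s = -24072 - 23*10 = -24072 - 230 = -24302)
-13226/s + o/m(158) = -13226/(-24302) - 1/(32136*(-112 - 1*158)) = -13226*(-1/24302) - 1/(32136*(-112 - 158)) = 6613/12151 - 1/32136/(-270) = 6613/12151 - 1/32136*(-1/270) = 6613/12151 + 1/8676720 = 57379161511/105430824720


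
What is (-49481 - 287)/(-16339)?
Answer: 49768/16339 ≈ 3.0460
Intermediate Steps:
(-49481 - 287)/(-16339) = -49768*(-1/16339) = 49768/16339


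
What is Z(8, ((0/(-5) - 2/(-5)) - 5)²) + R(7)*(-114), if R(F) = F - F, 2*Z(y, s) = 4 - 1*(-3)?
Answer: 7/2 ≈ 3.5000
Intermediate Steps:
Z(y, s) = 7/2 (Z(y, s) = (4 - 1*(-3))/2 = (4 + 3)/2 = (½)*7 = 7/2)
R(F) = 0
Z(8, ((0/(-5) - 2/(-5)) - 5)²) + R(7)*(-114) = 7/2 + 0*(-114) = 7/2 + 0 = 7/2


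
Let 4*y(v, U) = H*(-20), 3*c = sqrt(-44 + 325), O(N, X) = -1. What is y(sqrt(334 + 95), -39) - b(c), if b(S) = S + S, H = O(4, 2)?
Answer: 5 - 2*sqrt(281)/3 ≈ -6.1754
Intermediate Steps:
H = -1
c = sqrt(281)/3 (c = sqrt(-44 + 325)/3 = sqrt(281)/3 ≈ 5.5877)
y(v, U) = 5 (y(v, U) = (-1*(-20))/4 = (1/4)*20 = 5)
b(S) = 2*S
y(sqrt(334 + 95), -39) - b(c) = 5 - 2*sqrt(281)/3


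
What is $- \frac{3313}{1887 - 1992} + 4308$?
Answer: $\frac{455653}{105} \approx 4339.6$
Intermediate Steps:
$- \frac{3313}{1887 - 1992} + 4308 = - \frac{3313}{-105} + 4308 = \left(-3313\right) \left(- \frac{1}{105}\right) + 4308 = \frac{3313}{105} + 4308 = \frac{455653}{105}$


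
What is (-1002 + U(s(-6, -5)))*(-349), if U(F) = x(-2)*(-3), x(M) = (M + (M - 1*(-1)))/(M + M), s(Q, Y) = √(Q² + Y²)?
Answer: 1401933/4 ≈ 3.5048e+5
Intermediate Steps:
x(M) = (1 + 2*M)/(2*M) (x(M) = (M + (M + 1))/((2*M)) = (M + (1 + M))*(1/(2*M)) = (1 + 2*M)*(1/(2*M)) = (1 + 2*M)/(2*M))
U(F) = -9/4 (U(F) = ((½ - 2)/(-2))*(-3) = -½*(-3/2)*(-3) = (¾)*(-3) = -9/4)
(-1002 + U(s(-6, -5)))*(-349) = (-1002 - 9/4)*(-349) = -4017/4*(-349) = 1401933/4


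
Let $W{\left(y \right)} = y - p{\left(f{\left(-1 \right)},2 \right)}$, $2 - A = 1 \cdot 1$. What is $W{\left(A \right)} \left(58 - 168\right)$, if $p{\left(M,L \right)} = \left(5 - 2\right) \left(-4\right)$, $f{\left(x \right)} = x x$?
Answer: $-1430$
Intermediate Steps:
$f{\left(x \right)} = x^{2}$
$A = 1$ ($A = 2 - 1 \cdot 1 = 2 - 1 = 1$)
$p{\left(M,L \right)} = -12$ ($p{\left(M,L \right)} = 3 \left(-4\right) = -12$)
$W{\left(y \right)} = 12 + y$ ($W{\left(y \right)} = y - -12 = y + 12 = 12 + y$)
$W{\left(A \right)} \left(58 - 168\right) = \left(12 + 1\right) \left(58 - 168\right) = 13 \left(58 - 168\right) = 13 \left(-110\right) = -1430$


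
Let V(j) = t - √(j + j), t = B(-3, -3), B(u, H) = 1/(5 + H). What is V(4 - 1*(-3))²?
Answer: 57/4 - √14 ≈ 10.508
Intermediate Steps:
t = ½ (t = 1/(5 - 3) = 1/2 = ½ ≈ 0.50000)
V(j) = ½ - √2*√j (V(j) = ½ - √(j + j) = ½ - √(2*j) = ½ - √2*√j)
V(4 - 1*(-3))² = (½ - √2*√(4 - 1*(-3)))² = (½ - √2*√(4 + 3))² = (½ - √2*√7)² = (½ - √14)²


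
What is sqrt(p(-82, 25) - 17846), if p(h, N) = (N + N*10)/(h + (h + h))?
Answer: I*sqrt(1080036186)/246 ≈ 133.59*I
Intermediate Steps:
p(h, N) = 11*N/(3*h) (p(h, N) = (N + 10*N)/(h + 2*h) = (11*N)/((3*h)) = (11*N)*(1/(3*h)) = 11*N/(3*h))
sqrt(p(-82, 25) - 17846) = sqrt((11/3)*25/(-82) - 17846) = sqrt((11/3)*25*(-1/82) - 17846) = sqrt(-275/246 - 17846) = sqrt(-4390391/246) = I*sqrt(1080036186)/246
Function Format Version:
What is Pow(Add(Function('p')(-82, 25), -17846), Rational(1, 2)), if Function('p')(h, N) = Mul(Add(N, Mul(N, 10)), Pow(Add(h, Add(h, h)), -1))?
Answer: Mul(Rational(1, 246), I, Pow(1080036186, Rational(1, 2))) ≈ Mul(133.59, I)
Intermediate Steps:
Function('p')(h, N) = Mul(Rational(11, 3), N, Pow(h, -1)) (Function('p')(h, N) = Mul(Add(N, Mul(10, N)), Pow(Add(h, Mul(2, h)), -1)) = Mul(Mul(11, N), Pow(Mul(3, h), -1)) = Mul(Mul(11, N), Mul(Rational(1, 3), Pow(h, -1))) = Mul(Rational(11, 3), N, Pow(h, -1)))
Pow(Add(Function('p')(-82, 25), -17846), Rational(1, 2)) = Pow(Add(Mul(Rational(11, 3), 25, Pow(-82, -1)), -17846), Rational(1, 2)) = Pow(Add(Mul(Rational(11, 3), 25, Rational(-1, 82)), -17846), Rational(1, 2)) = Pow(Add(Rational(-275, 246), -17846), Rational(1, 2)) = Pow(Rational(-4390391, 246), Rational(1, 2)) = Mul(Rational(1, 246), I, Pow(1080036186, Rational(1, 2)))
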